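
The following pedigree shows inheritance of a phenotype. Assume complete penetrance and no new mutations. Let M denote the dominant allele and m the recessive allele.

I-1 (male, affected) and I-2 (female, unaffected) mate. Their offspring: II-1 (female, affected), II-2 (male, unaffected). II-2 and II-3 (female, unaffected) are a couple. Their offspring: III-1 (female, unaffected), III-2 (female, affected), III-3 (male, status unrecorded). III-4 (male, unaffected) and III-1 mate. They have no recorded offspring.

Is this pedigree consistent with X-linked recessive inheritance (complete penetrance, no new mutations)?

No

Under X-linked recessive, III-2 (affected, female) cannot arise from II-2 (unaffected) × II-3 (unaffected).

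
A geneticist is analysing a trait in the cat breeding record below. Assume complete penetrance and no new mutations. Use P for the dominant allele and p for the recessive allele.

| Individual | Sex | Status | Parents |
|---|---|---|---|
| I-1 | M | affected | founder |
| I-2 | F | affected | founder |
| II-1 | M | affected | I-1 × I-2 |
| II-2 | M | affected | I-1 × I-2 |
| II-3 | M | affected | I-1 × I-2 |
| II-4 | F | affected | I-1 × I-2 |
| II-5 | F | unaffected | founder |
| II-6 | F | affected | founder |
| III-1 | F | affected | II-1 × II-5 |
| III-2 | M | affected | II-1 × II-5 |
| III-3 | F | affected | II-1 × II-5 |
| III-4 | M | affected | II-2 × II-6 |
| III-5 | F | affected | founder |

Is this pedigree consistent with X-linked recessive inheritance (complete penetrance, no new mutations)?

Yes

A consistent assignment under X-linked recessive exists: I-1 X^p Y, I-2 X^p X^p, II-1 X^p Y, II-2 X^p Y, II-3 X^p Y, II-4 X^p X^p, II-5 X^P X^p, II-6 X^p X^p, III-1 X^p X^p, III-2 X^p Y, III-3 X^p X^p, III-4 X^p Y, III-5 X^p X^p.
In this assignment every recorded phenotype matches its genotype and every non-founder's genotype is obtainable from its parents' genotypes, so the pedigree is consistent.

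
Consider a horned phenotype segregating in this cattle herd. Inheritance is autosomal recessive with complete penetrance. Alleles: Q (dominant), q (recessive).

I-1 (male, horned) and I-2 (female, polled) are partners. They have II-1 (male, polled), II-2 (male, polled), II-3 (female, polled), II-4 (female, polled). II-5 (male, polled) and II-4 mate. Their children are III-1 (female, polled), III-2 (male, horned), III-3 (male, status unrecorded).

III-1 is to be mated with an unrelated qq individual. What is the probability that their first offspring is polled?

II-5 is polled so carries Q and passed q to III-2 (qq), so II-5 is Qq.
II-4 is polled so carries Q and received q from I-1 (qq), so II-4 is Qq.
III-1 is a polled offspring of II-5 (Qq) × II-4 (Qq), whose cross gives 1/4 QQ : 1/2 Qq : 1/4 qq; conditioning on being polled, III-1 is QQ with probability 1/3, Qq with probability 2/3.
Summing over parental genotype combinations, P(offspring is polled) = 1/3·1 + 2/3·1/2 = 2/3.

2/3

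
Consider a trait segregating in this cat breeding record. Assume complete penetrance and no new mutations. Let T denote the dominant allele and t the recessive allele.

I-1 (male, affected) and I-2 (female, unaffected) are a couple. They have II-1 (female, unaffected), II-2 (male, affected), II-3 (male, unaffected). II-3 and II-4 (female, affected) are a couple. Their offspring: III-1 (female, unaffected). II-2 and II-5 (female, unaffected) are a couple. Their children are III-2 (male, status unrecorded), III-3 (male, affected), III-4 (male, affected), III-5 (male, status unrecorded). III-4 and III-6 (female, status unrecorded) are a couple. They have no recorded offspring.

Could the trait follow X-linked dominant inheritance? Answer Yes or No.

No

Under X-linked dominant, II-1 (unaffected, female) cannot arise from I-1 (affected) × I-2 (unaffected).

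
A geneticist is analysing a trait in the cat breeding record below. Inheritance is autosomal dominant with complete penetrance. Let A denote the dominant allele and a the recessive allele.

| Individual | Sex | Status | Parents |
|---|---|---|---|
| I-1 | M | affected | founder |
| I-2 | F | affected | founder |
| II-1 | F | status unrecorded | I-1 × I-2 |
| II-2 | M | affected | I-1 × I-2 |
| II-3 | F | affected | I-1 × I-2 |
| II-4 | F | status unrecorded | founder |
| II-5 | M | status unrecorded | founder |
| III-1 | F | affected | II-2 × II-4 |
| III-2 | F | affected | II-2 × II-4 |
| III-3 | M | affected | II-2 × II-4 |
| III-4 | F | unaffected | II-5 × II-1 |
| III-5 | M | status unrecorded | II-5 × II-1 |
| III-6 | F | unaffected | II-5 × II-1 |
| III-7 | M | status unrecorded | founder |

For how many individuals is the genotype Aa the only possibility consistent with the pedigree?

No individual's genotype is forced to Aa by the pedigree, so the count is 0.

0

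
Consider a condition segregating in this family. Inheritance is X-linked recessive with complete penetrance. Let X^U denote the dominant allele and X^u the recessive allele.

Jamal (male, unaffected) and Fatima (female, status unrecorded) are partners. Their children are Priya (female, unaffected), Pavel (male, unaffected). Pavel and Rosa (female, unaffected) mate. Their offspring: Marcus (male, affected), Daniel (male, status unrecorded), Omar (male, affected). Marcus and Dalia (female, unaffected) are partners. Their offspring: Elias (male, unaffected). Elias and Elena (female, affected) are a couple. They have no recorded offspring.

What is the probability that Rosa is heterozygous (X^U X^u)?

Rosa is unaffected so carries U and passed u to Marcus (X^u Y), so Rosa is X^U X^u, giving P(X^U X^u) = 1.

1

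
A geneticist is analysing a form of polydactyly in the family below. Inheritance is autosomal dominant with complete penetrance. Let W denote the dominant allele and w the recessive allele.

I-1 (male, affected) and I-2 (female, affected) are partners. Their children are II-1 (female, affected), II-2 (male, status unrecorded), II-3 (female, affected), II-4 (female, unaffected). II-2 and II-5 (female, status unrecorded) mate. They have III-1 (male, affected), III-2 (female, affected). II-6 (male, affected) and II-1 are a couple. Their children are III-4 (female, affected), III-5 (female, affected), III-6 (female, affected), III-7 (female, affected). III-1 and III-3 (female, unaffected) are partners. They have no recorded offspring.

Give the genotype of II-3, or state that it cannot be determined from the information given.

II-3's phenotype allows WW or Ww, and no parent or child forces a single allele at both positions; consistent genotype assignments exist with II-3 as WW or Ww.

cannot be determined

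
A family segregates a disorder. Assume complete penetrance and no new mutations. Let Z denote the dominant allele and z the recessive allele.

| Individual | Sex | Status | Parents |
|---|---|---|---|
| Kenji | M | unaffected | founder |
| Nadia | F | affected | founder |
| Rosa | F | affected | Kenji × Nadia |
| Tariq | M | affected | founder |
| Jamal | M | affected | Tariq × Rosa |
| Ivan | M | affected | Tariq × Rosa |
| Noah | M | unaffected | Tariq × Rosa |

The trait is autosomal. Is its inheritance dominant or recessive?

dominant

Tariq and Rosa are both affected yet have an unaffected child Noah. Under a recessive model two affected parents are homozygous and every child would be affected, so the trait cannot be recessive.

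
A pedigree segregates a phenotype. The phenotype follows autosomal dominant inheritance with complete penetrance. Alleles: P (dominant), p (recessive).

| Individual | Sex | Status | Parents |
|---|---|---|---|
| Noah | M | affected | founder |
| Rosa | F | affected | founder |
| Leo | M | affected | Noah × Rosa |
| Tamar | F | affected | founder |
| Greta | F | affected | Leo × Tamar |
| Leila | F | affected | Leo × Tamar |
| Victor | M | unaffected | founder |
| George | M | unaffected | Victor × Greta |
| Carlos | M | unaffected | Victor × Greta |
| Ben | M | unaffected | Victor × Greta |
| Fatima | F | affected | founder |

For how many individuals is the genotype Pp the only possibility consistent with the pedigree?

1

Obligate heterozygotes: Greta is affected so carries P and passed p to George (pp), so Greta is Pp.
Every other individual is either homozygous by phenotype or has at least one consistent homozygous assignment, so the count is 1.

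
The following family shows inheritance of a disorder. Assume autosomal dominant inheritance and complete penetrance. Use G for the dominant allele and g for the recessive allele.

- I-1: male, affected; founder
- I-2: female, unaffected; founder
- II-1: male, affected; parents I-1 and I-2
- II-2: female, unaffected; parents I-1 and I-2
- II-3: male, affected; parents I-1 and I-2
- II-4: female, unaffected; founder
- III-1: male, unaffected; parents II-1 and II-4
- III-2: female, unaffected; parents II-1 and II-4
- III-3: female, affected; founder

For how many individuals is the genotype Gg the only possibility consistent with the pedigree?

Obligate heterozygotes: I-1 is affected so carries G and passed g to II-2 (gg), so I-1 is Gg; II-1 is affected so carries G and received g from I-2 (gg), so II-1 is Gg; II-3 is affected so carries G and received g from I-2 (gg), so II-3 is Gg.
Every other individual is either homozygous by phenotype or has at least one consistent homozygous assignment, so the count is 3.

3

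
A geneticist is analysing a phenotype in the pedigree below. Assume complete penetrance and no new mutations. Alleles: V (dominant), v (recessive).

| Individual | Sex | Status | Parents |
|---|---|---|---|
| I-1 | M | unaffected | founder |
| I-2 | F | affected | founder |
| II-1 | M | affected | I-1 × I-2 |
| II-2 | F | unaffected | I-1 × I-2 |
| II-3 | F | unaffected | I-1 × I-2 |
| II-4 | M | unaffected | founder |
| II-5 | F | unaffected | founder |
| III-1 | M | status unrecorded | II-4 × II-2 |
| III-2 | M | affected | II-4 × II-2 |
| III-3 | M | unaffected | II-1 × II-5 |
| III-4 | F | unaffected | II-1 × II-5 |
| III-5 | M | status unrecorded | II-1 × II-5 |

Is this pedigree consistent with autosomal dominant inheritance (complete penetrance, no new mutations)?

Under autosomal dominant, III-2 (affected, male) cannot arise from II-4 (unaffected) × II-2 (unaffected).

No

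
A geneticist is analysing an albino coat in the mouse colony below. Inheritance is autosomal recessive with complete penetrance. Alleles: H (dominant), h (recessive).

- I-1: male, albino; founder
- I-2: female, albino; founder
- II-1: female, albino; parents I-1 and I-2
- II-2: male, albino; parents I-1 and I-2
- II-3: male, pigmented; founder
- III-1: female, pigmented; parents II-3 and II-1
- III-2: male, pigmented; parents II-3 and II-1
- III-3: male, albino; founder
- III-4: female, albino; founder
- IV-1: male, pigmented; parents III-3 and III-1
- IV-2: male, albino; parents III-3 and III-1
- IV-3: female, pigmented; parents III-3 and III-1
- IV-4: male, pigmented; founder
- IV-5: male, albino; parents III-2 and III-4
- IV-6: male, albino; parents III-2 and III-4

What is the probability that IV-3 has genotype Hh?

IV-3 is pigmented so carries H and received h from III-3 (hh), so IV-3 is Hh, giving P(Hh) = 1.

1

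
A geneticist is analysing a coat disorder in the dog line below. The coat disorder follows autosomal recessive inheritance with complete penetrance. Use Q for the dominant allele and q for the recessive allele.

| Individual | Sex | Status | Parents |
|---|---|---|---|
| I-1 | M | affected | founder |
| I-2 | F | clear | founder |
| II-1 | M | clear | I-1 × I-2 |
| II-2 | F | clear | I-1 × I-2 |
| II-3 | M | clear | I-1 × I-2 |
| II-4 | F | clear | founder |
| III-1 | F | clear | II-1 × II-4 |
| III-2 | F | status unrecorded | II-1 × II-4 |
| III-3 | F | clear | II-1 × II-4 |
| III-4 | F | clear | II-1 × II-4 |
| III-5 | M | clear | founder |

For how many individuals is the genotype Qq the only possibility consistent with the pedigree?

3

Obligate heterozygotes: II-1 is clear so carries Q and received q from I-1 (qq), so II-1 is Qq; II-2 is clear so carries Q and received q from I-1 (qq), so II-2 is Qq; II-3 is clear so carries Q and received q from I-1 (qq), so II-3 is Qq.
Every other individual is either homozygous by phenotype or has at least one consistent homozygous assignment, so the count is 3.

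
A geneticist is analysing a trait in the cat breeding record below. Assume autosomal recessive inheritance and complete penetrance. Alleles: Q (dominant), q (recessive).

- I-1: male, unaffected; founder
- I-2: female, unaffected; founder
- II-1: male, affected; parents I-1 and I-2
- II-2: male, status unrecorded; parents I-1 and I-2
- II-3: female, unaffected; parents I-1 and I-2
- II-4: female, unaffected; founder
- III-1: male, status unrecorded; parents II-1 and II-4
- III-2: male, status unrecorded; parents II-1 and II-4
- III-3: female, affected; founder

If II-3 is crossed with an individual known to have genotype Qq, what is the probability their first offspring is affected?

I-1 is unaffected so carries Q and passed q to II-1 (qq), so I-1 is Qq.
I-2 is unaffected so carries Q and passed q to II-1 (qq), so I-2 is Qq.
II-3 is an unaffected offspring of I-1 (Qq) × I-2 (Qq), whose cross gives 1/4 QQ : 1/2 Qq : 1/4 qq; conditioning on being unaffected, II-3 is QQ with probability 1/3, Qq with probability 2/3.
Summing over parental genotype combinations, P(offspring is affected) = 2/3·1/4 = 1/6.

1/6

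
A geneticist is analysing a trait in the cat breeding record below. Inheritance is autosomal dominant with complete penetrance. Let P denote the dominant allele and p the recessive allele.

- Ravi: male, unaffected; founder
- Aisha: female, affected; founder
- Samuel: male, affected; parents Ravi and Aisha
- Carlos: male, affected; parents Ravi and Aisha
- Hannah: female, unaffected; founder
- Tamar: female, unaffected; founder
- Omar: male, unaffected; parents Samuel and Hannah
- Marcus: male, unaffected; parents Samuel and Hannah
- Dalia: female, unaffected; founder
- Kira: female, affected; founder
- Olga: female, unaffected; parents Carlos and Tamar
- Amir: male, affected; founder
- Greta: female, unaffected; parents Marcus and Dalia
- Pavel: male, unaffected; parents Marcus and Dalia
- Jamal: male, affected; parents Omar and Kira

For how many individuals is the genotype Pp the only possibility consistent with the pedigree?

Obligate heterozygotes: Samuel is affected so carries P and received p from Ravi (pp), so Samuel is Pp; Carlos is affected so carries P and received p from Ravi (pp), so Carlos is Pp; Jamal is affected so carries P and received p from Omar (pp), so Jamal is Pp.
Every other individual is either homozygous by phenotype or has at least one consistent homozygous assignment, so the count is 3.

3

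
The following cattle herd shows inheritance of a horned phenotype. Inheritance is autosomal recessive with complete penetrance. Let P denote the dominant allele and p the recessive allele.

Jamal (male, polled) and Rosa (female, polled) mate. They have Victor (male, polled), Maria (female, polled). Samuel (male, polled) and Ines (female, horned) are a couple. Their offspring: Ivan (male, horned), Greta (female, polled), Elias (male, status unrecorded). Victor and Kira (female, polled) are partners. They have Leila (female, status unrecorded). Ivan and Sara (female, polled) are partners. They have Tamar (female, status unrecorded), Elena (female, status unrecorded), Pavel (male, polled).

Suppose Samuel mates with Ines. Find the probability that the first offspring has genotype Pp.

Samuel is polled so carries P and passed p to Ivan (pp), so Samuel is Pp.
Ines is horned, so Ines is pp.
The cross gives 1/2 Pp : 1/2 pp, so P(offspring has genotype Pp) = 1/2.

1/2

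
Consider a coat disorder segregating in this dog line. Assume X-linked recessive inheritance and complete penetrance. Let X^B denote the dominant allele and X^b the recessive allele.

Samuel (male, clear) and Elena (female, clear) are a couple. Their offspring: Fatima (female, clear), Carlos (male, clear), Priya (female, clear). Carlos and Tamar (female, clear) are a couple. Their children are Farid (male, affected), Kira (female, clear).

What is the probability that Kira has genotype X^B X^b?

1/2

Carlos is clear, so Carlos is X^B Y.
Tamar is clear so carries B and passed b to Farid (X^b Y), so Tamar is X^B X^b.
Their cross gives offspring ratios 1/2 X^B X^B : 1/2 X^B X^b. Conditioning on Kira being clear, P(X^B X^b) = 1/2 / 1 = 1/2.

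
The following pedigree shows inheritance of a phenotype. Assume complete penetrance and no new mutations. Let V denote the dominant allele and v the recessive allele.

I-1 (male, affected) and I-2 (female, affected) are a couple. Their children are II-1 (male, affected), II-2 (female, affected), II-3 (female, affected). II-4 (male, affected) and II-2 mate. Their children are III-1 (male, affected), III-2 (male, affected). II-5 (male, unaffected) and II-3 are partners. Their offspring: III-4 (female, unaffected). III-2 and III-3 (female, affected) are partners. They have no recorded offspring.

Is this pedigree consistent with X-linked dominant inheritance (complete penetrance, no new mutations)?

A consistent assignment under X-linked dominant exists: I-1 X^V Y, I-2 X^V X^v, II-1 X^V Y, II-2 X^V X^V, II-3 X^V X^v, II-4 X^V Y, II-5 X^v Y, III-1 X^V Y, III-2 X^V Y, III-3 X^V X^V, III-4 X^v X^v.
In this assignment every recorded phenotype matches its genotype and every non-founder's genotype is obtainable from its parents' genotypes, so the pedigree is consistent.

Yes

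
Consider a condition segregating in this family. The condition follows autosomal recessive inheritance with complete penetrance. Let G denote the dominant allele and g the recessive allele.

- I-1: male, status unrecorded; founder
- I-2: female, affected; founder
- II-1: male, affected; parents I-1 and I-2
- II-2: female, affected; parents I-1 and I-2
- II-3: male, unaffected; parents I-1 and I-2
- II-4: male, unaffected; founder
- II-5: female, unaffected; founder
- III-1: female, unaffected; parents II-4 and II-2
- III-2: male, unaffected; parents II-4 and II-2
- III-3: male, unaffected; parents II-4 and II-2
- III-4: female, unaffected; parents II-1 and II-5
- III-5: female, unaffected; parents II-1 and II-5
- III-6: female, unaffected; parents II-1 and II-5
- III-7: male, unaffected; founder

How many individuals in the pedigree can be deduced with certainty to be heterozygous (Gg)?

Obligate heterozygotes: I-1 passed G to II-3 (Gg, whose g came from I-2) and passed g to II-1 (gg), so I-1 is Gg; II-3 is unaffected so carries G and received g from I-2 (gg), so II-3 is Gg; III-1 is unaffected so carries G and received g from II-2 (gg), so III-1 is Gg; III-2 is unaffected so carries G and received g from II-2 (gg), so III-2 is Gg; III-3 is unaffected so carries G and received g from II-2 (gg), so III-3 is Gg; III-4 is unaffected so carries G and received g from II-1 (gg), so III-4 is Gg; III-5 is unaffected so carries G and received g from II-1 (gg), so III-5 is Gg; III-6 is unaffected so carries G and received g from II-1 (gg), so III-6 is Gg.
Every other individual is either homozygous by phenotype or has at least one consistent homozygous assignment, so the count is 8.

8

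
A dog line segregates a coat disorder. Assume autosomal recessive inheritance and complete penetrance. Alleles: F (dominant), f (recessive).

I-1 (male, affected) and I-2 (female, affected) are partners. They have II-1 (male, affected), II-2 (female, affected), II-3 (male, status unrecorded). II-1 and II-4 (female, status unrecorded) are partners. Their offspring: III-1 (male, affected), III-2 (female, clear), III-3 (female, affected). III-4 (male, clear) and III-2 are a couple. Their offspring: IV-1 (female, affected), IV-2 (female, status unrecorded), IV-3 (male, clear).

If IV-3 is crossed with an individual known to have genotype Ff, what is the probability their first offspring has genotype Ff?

1/2

III-4 is clear so carries F and passed f to IV-1 (ff), so III-4 is Ff.
III-2 is clear so carries F and received f from II-1 (ff), so III-2 is Ff.
IV-3 is a clear offspring of III-4 (Ff) × III-2 (Ff), whose cross gives 1/4 FF : 1/2 Ff : 1/4 ff; conditioning on being clear, IV-3 is FF with probability 1/3, Ff with probability 2/3.
Summing over parental genotype combinations, P(offspring has genotype Ff) = 1/3·1/2 + 2/3·1/2 = 1/2.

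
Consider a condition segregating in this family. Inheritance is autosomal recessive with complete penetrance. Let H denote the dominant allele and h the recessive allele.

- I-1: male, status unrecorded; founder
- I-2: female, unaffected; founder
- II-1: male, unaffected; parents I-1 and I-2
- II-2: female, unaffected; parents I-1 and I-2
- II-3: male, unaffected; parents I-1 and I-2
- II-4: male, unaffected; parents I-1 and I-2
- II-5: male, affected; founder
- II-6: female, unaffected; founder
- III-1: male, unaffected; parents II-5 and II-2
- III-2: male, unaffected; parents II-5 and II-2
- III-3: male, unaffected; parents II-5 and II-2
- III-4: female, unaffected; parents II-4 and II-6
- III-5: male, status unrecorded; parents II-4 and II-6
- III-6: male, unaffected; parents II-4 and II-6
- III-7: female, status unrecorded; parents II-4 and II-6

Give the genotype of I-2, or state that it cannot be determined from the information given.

I-2's phenotype allows HH or Hh, and no parent or child forces a single allele at both positions; consistent genotype assignments exist with I-2 as HH or Hh.

cannot be determined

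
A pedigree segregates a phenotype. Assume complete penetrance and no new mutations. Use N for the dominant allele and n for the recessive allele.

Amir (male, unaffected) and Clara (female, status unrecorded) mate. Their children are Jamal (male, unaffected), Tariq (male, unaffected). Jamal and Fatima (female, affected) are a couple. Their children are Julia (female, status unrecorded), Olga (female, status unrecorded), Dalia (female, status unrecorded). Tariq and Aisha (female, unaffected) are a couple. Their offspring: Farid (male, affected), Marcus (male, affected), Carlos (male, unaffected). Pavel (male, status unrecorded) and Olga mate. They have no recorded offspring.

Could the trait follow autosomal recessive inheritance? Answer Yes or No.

A consistent assignment under autosomal recessive exists: Amir NN, Clara Nn, Jamal NN, Tariq Nn, Fatima nn, Aisha Nn, Julia Nn, Olga Nn, Dalia Nn, Pavel NN, Farid nn, Marcus nn, Carlos NN.
In this assignment every recorded phenotype matches its genotype and every non-founder's genotype is obtainable from its parents' genotypes, so the pedigree is consistent.

Yes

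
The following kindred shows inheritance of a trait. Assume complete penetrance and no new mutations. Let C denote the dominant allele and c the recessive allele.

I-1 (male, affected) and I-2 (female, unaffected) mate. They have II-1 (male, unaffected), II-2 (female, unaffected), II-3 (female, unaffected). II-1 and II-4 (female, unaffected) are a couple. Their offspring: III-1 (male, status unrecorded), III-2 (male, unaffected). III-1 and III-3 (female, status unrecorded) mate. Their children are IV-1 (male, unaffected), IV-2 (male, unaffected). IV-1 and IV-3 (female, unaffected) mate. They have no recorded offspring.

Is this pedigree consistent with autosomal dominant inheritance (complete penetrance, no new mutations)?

Yes

A consistent assignment under autosomal dominant exists: I-1 Cc, I-2 cc, II-1 cc, II-2 cc, II-3 cc, II-4 cc, III-1 cc, III-2 cc, III-3 Cc, IV-1 cc, IV-2 cc, IV-3 cc.
In this assignment every recorded phenotype matches its genotype and every non-founder's genotype is obtainable from its parents' genotypes, so the pedigree is consistent.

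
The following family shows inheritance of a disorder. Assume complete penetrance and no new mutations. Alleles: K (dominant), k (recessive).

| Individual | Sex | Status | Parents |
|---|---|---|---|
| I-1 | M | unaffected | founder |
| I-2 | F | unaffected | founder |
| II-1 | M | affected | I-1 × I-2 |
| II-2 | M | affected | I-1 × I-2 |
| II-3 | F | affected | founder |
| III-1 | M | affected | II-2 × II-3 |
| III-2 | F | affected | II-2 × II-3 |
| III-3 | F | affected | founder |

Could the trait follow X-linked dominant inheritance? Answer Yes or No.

Under X-linked dominant, II-1 (affected, male) cannot arise from I-1 (unaffected) × I-2 (unaffected).

No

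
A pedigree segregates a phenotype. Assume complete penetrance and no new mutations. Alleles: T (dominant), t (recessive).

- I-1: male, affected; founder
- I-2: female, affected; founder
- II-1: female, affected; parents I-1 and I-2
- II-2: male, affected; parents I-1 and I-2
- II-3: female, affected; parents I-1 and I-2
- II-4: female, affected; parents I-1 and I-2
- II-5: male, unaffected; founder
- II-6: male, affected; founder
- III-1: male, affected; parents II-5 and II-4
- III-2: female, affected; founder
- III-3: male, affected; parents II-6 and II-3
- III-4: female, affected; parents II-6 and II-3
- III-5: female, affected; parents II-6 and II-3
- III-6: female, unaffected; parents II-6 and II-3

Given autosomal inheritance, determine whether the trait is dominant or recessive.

II-6 and II-3 are both affected yet have an unaffected child III-6. Under a recessive model two affected parents are homozygous and every child would be affected, so the trait cannot be recessive.

dominant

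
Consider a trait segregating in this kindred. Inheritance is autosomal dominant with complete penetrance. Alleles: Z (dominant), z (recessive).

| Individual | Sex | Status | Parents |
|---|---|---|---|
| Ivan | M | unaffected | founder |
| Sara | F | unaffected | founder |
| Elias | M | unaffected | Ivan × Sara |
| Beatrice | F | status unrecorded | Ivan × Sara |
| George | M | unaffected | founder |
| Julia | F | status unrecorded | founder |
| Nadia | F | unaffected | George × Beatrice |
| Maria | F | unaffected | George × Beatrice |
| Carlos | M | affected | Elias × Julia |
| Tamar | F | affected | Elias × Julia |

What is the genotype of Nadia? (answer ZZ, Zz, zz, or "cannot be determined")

zz

Nadia is unaffected, so Nadia is zz.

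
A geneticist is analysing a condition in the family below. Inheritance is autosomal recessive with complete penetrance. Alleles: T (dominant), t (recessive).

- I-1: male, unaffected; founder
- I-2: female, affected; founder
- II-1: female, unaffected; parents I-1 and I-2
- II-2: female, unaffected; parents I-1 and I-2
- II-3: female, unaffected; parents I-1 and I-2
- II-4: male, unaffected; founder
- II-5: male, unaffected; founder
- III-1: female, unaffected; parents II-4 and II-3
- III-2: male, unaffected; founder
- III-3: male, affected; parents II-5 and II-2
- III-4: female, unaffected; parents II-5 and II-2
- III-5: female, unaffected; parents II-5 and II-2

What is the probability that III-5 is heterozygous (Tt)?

II-5 is unaffected so carries T and passed t to III-3 (tt), so II-5 is Tt.
II-2 is unaffected so carries T and received t from I-2 (tt), so II-2 is Tt.
Their cross gives offspring ratios 1/4 TT : 1/2 Tt : 1/4 tt. Conditioning on III-5 being unaffected, P(Tt) = 1/2 / 3/4 = 2/3.

2/3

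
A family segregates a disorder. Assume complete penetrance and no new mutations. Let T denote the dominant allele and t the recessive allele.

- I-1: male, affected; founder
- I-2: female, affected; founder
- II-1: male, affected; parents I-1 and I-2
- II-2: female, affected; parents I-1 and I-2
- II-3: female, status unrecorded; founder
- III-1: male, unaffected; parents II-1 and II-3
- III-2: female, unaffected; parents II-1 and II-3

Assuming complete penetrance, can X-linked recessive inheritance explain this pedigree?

A consistent assignment under X-linked recessive exists: I-1 X^t Y, I-2 X^t X^t, II-1 X^t Y, II-2 X^t X^t, II-3 X^T X^T, III-1 X^T Y, III-2 X^T X^t.
In this assignment every recorded phenotype matches its genotype and every non-founder's genotype is obtainable from its parents' genotypes, so the pedigree is consistent.

Yes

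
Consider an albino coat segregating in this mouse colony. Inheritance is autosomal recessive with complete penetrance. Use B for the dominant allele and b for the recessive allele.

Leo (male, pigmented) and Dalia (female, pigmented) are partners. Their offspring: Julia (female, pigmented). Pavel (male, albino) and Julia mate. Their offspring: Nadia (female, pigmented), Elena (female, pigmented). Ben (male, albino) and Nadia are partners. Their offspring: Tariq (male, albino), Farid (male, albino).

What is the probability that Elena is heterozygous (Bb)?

1

Elena is pigmented so carries B and received b from Pavel (bb), so Elena is Bb, giving P(Bb) = 1.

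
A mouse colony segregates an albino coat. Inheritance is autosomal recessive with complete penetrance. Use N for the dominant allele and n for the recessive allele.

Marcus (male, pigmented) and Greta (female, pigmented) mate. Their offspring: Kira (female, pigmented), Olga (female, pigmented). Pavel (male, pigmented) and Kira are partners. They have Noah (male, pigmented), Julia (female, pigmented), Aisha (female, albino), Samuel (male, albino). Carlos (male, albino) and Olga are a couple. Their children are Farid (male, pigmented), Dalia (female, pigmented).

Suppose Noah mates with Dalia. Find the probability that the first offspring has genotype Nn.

1/2

Pavel is pigmented so carries N and passed n to Aisha (nn), so Pavel is Nn.
Kira is pigmented so carries N and passed n to Aisha (nn), so Kira is Nn.
Noah is a pigmented offspring of Pavel (Nn) × Kira (Nn), whose cross gives 1/4 NN : 1/2 Nn : 1/4 nn; conditioning on being pigmented, Noah is NN with probability 1/3, Nn with probability 2/3.
Dalia is pigmented so carries N and received n from Carlos (nn), so Dalia is Nn.
Summing over parental genotype combinations, P(offspring has genotype Nn) = 1/3·1/2 + 2/3·1/2 = 1/2.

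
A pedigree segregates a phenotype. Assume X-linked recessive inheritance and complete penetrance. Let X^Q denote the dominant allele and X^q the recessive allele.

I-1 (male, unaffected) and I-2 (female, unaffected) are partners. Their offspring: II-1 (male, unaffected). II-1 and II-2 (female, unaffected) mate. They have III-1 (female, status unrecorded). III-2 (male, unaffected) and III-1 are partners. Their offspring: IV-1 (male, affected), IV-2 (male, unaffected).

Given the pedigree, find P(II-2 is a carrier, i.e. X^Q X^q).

1

II-2 is unaffected so carries Q and passed q to III-1 (X^Q X^q, whose Q came from II-1), so II-2 is X^Q X^q, giving P(X^Q X^q) = 1.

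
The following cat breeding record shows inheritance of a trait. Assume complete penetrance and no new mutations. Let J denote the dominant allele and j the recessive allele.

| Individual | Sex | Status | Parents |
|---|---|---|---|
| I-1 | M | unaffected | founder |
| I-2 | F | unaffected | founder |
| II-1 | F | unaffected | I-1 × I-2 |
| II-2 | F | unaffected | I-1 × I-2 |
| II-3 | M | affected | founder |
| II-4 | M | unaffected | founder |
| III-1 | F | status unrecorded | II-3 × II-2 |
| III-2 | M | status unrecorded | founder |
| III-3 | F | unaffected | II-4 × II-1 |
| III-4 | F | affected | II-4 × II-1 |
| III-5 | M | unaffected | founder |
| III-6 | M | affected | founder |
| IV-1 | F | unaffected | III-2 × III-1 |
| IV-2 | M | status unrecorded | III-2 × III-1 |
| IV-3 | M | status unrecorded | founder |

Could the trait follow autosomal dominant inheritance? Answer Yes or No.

No

Under autosomal dominant, III-4 (affected, female) cannot arise from II-4 (unaffected) × II-1 (unaffected).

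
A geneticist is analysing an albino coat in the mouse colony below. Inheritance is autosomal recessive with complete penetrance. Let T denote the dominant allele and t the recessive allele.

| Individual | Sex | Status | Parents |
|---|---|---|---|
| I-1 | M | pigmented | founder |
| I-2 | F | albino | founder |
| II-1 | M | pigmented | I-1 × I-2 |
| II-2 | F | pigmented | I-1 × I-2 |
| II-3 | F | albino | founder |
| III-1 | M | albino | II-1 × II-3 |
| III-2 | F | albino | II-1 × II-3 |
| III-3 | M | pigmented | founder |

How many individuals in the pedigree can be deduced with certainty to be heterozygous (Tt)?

Obligate heterozygotes: II-1 is pigmented so carries T and received t from I-2 (tt), so II-1 is Tt; II-2 is pigmented so carries T and received t from I-2 (tt), so II-2 is Tt.
Every other individual is either homozygous by phenotype or has at least one consistent homozygous assignment, so the count is 2.

2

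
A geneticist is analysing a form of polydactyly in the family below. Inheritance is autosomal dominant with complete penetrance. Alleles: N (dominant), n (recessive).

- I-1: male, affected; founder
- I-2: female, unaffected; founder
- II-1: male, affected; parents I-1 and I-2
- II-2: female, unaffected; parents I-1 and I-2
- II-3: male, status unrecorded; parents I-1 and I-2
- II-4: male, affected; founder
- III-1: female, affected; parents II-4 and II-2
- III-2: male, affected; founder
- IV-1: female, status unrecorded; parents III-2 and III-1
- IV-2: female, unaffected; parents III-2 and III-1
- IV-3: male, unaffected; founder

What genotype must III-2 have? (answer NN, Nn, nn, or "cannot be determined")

From phenotype alone, III-2 is NN or Nn.
III-2 is affected so carries N and passed n to IV-2 (nn), so III-2 is Nn.

Nn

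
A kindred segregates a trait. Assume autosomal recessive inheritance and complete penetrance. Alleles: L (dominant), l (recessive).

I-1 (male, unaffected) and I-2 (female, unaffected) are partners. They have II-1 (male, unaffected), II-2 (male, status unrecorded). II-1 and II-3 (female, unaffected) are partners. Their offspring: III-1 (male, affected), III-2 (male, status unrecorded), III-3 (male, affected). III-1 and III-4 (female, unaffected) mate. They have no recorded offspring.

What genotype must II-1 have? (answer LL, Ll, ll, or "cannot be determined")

From phenotype alone, II-1 is LL or Ll.
II-1 is unaffected so carries L and passed l to III-1 (ll), so II-1 is Ll.

Ll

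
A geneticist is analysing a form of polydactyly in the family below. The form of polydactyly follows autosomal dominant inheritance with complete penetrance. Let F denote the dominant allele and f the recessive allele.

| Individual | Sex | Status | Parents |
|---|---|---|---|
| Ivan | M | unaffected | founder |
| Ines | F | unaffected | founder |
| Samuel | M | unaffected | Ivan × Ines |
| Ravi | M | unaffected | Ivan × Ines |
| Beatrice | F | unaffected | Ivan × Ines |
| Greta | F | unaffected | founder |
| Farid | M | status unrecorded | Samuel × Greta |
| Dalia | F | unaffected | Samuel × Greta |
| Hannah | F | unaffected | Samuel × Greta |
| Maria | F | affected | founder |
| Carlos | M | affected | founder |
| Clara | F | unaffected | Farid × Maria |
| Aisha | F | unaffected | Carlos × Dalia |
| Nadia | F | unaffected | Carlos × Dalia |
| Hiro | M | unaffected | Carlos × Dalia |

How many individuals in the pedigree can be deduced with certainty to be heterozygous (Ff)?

Obligate heterozygotes: Maria is affected so carries F and passed f to Clara (ff), so Maria is Ff; Carlos is affected so carries F and passed f to Aisha (ff), so Carlos is Ff.
Every other individual is either homozygous by phenotype or has at least one consistent homozygous assignment, so the count is 2.

2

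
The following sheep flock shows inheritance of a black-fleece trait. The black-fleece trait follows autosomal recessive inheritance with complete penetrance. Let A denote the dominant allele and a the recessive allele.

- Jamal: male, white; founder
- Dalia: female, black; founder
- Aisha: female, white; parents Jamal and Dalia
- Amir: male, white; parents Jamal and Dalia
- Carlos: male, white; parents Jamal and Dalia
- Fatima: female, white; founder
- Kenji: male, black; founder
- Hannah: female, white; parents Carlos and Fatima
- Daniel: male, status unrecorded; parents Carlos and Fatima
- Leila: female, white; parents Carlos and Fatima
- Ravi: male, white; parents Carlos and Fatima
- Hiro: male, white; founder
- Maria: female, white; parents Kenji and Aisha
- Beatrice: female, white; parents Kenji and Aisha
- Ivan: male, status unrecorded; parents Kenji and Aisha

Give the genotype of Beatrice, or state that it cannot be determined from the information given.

From phenotype alone, Beatrice is AA or Aa.
Beatrice is white so carries A and received a from Kenji (aa), so Beatrice is Aa.

Aa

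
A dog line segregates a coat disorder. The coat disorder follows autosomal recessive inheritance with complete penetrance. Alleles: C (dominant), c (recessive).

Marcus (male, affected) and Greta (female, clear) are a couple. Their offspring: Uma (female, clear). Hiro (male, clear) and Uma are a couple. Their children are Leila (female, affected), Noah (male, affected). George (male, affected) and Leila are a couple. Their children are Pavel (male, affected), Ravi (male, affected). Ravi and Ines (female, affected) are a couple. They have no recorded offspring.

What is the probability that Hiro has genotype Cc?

Hiro is clear so carries C and passed c to Leila (cc), so Hiro is Cc, giving P(Cc) = 1.

1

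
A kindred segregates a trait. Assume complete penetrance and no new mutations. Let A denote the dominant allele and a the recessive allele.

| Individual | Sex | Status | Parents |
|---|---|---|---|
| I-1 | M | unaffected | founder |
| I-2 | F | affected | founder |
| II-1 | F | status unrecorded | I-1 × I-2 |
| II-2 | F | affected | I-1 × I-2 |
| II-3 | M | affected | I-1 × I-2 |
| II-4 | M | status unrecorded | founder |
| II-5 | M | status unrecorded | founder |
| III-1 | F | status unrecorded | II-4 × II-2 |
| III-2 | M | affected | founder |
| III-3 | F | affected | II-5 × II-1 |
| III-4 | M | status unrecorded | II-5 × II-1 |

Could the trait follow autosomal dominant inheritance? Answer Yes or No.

A consistent assignment under autosomal dominant exists: I-1 aa, I-2 AA, II-1 Aa, II-2 Aa, II-3 Aa, II-4 AA, II-5 AA, III-1 AA, III-2 AA, III-3 AA, III-4 AA.
In this assignment every recorded phenotype matches its genotype and every non-founder's genotype is obtainable from its parents' genotypes, so the pedigree is consistent.

Yes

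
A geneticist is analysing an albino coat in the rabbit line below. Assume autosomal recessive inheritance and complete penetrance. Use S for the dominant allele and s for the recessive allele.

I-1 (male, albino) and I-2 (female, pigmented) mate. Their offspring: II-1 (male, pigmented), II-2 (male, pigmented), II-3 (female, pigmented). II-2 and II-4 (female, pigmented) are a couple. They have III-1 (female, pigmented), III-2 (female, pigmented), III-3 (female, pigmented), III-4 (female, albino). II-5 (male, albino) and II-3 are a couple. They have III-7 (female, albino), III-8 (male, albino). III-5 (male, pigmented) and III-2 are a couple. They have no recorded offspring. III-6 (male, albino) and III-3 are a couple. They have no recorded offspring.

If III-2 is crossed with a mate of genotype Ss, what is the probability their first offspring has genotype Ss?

II-2 is pigmented so carries S and received s from I-1 (ss), so II-2 is Ss.
II-4 is pigmented so carries S and passed s to III-4 (ss), so II-4 is Ss.
III-2 is a pigmented offspring of II-2 (Ss) × II-4 (Ss), whose cross gives 1/4 SS : 1/2 Ss : 1/4 ss; conditioning on being pigmented, III-2 is SS with probability 1/3, Ss with probability 2/3.
Summing over parental genotype combinations, P(offspring has genotype Ss) = 1/3·1/2 + 2/3·1/2 = 1/2.

1/2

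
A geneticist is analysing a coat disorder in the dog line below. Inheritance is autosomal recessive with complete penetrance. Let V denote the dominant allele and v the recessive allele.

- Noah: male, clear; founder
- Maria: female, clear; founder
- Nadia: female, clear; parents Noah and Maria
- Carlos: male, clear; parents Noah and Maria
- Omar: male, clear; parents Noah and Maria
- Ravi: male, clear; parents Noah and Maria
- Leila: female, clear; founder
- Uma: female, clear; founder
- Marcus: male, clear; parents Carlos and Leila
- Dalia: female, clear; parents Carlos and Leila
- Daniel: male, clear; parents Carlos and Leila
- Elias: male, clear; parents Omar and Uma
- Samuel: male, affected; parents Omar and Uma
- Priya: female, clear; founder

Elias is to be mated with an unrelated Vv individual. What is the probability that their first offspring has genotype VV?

1/3

Omar is clear so carries V and passed v to Samuel (vv), so Omar is Vv.
Uma is clear so carries V and passed v to Samuel (vv), so Uma is Vv.
Elias is a clear offspring of Omar (Vv) × Uma (Vv), whose cross gives 1/4 VV : 1/2 Vv : 1/4 vv; conditioning on being clear, Elias is VV with probability 1/3, Vv with probability 2/3.
Summing over parental genotype combinations, P(offspring has genotype VV) = 1/3·1/2 + 2/3·1/4 = 1/3.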